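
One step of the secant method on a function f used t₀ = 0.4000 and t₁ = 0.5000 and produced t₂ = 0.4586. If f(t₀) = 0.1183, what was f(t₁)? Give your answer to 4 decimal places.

-0.0836

The secant line through (0.4000, 0.1183) and (0.5000, f(t₁)) crosses zero at t₂ = 0.4586.
So (0.4000, 0.1183), (0.5000, f(t₁)), (0.4586, 0) are collinear:
f(t₁) = 0.1183 · (0.5000 − 0.4586) / (0.4000 − 0.4586) = 0.1183 · (0.041400)/(-0.058600) = -0.083577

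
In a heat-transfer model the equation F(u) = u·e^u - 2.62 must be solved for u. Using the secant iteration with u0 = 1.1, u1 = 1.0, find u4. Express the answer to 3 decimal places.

0.982

F(1.1) = 0.68458, F(1.0) = 0.09828
u2 = 1.00000 − 0.09828·(1.00000 − 1.10000) / (0.09828 − 0.68458) = 1.00000 − (-0.00983)/(-0.58630) = 0.98324
F(0.98324) = 0.00829
u3 = 0.98324 − 0.00829·(0.98324 − 1.00000) / (0.00829 − 0.09828) = 0.98324 − (-0.00014)/(-0.09000) = 0.98169
F(0.98169) = 0.00011
u4 = 0.98169 − 0.00011·(0.98169 − 0.98324) / (0.00011 − 0.00829) = 0.98169 − (0.00000)/(-0.00817) = 0.98167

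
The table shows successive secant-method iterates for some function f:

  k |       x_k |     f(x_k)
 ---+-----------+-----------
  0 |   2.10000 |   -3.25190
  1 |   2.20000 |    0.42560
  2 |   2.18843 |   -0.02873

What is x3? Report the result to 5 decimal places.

x3 = 2.18843 − (-0.02873)·(2.18843 − 2.20000) / (-0.02873 − 0.42560)
   = 2.18843 − (0.0003324)/(-0.4543300) = 2.1891616

2.18916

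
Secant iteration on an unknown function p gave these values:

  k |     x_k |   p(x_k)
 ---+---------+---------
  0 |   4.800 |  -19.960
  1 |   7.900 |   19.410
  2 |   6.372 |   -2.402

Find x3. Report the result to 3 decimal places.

6.540

x3 = 6.372 − (-2.402)·(6.372 − 7.900) / (-2.402 − 19.410)
   = 6.372 − (3.67026)/(-21.81200) = 6.54027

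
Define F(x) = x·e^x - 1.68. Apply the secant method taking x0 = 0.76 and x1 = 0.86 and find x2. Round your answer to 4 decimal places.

F(0.76) = -0.054910, F(0.86) = 0.352318
x2 = 0.860000 − 0.352318·(0.860000 − 0.760000) / (0.352318 − (-0.054910)) = 0.860000 − (0.035232)/(0.407228) = 0.773484

0.7735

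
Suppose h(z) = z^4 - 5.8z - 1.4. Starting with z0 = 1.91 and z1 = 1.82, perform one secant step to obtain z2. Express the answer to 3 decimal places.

h(1.91) = 0.83063, h(1.82) = -0.98401
z2 = 1.82000 − (-0.98401)·(1.82000 − 1.91000) / (-0.98401 − 0.83063) = 1.82000 − (0.08856)/(-1.81464) = 1.86880

1.869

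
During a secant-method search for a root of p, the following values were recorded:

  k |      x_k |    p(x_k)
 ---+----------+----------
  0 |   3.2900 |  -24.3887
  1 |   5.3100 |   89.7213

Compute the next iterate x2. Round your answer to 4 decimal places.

3.7217

x2 = 5.3100 − 89.7213·(5.3100 − 3.2900) / (89.7213 − (-24.3887))
   = 5.3100 − (181.237026)/(114.110000) = 3.721734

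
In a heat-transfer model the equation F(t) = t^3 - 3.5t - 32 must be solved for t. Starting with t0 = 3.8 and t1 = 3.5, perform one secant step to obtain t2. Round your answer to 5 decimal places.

F(3.8) = 9.5720000, F(3.5) = -1.3750000
t2 = 3.5000000 − (-1.3750000)·(3.5000000 − 3.8000000) / (-1.3750000 − 9.5720000) = 3.5000000 − (0.4125000)/(-10.9470000) = 3.5376816

3.53768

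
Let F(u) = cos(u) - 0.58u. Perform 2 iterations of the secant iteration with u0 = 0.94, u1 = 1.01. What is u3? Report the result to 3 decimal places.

F(0.94) = 0.04459, F(1.01) = -0.05394
u2 = 1.01000 − (-0.05394)·(1.01000 − 0.94000) / (-0.05394 − 0.04459) = 1.01000 − (-0.00378)/(-0.09853) = 0.97168
F(0.97168) = 0.00034
u3 = 0.97168 − 0.00034·(0.97168 − 1.01000) / (0.00034 − (-0.05394)) = 0.97168 − (-0.00001)/(0.05428) = 0.97192

0.972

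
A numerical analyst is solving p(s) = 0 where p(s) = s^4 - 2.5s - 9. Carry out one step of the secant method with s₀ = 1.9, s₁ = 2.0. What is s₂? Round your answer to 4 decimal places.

p(1.9) = -0.717900, p(2.0) = 2.000000
s₂ = 2.000000 − 2.000000·(2.000000 − 1.900000) / (2.000000 − (-0.717900)) = 2.000000 − (0.200000)/(2.717900) = 1.926414

1.9264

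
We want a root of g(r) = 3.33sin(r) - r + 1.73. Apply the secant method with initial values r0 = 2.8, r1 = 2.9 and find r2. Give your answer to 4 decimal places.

2.8109

g(2.8) = 0.045511, g(2.9) = -0.373300
r2 = 2.900000 − (-0.373300)·(2.900000 − 2.800000) / (-0.373300 − 0.045511) = 2.900000 − (-0.037330)/(-0.418810) = 2.810867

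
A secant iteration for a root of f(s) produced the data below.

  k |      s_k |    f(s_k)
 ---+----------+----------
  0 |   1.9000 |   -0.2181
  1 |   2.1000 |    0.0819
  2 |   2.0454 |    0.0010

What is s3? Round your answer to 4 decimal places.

s3 = 2.0454 − 0.0010·(2.0454 − 2.1000) / (0.0010 − 0.0819)
   = 2.0454 − (-0.000055)/(-0.080900) = 2.044725

2.0447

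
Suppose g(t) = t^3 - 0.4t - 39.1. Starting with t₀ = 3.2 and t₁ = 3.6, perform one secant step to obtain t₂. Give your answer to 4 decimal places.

g(3.2) = -7.612000, g(3.6) = 6.116000
t₂ = 3.600000 − 6.116000·(3.600000 − 3.200000) / (6.116000 − (-7.612000)) = 3.600000 − (2.446400)/(13.728000) = 3.421795

3.4218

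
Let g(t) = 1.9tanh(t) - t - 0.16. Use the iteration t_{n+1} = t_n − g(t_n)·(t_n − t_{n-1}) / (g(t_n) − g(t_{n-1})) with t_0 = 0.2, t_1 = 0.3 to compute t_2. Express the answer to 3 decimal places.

g(0.2) = 0.01501, g(0.3) = 0.09349
t_2 = 0.30000 − 0.09349·(0.30000 − 0.20000) / (0.09349 − 0.01501) = 0.30000 − (0.00935)/(0.07848) = 0.18087

0.181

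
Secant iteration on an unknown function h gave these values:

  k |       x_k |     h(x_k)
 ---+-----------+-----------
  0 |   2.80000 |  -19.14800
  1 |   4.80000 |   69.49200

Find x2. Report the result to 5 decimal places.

3.23204

x2 = 4.80000 − 69.49200·(4.80000 − 2.80000) / (69.49200 − (-19.14800))
   = 4.80000 − (138.9840000)/(88.6400000) = 3.2320397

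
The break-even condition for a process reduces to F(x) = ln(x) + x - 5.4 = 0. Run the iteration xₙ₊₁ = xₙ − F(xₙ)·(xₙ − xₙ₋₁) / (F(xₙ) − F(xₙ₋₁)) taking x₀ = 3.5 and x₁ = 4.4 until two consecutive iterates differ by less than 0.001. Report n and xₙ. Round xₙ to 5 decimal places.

n = 4, xₙ = 4.01097

F(3.5) = -0.6472370, F(4.4) = 0.4816045
x₂ = 4.4000000 − 0.4816045·(0.9000000)/(1.1288416) = 4.0160275;  |Δ| = 0.3839725
F(4.0160275) = 0.0063208
x₃ = 4.0160275 − 0.0063208·(-0.3839725)/(-0.4752838) = 4.0109211;  |Δ| = 0.0051064
F(4.0109211) = -0.0000580
x₄ = 4.0109211 − (-0.0000580)·(-0.0051064)/(-0.0063787) = 4.0109675;  |Δ| = 0.0000464
|x₄ − x₃| = 0.0000464 < 0.001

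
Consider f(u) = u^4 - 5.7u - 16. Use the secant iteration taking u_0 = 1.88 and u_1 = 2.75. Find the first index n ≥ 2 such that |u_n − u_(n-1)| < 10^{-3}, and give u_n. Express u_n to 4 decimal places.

n = 6, u_n = 2.3257

f(1.88) = -14.224017, f(2.75) = 25.516406
u_2 = 2.750000 − 25.516406·(0.870000)/(39.740423) = 2.191393;  |Δ| = 0.558607
f(2.191393) = -5.429779
u_3 = 2.191393 − (-5.429779)·(-0.558607)/(-30.946185) = 2.289406;  |Δ| = 0.098012
f(2.289406) = -1.577569
u_4 = 2.289406 − (-1.577569)·(0.098012)/(3.852210) = 2.329544;  |Δ| = 0.040138
f(2.329544) = 0.171487
u_5 = 2.329544 − 0.171487·(0.040138)/(1.749056) = 2.325609;  |Δ| = 0.003935
f(2.325609) = -0.004581
u_6 = 2.325609 − (-0.004581)·(-0.003935)/(-0.176068) = 2.325711;  |Δ| = 0.000102
|u_6 − u_5| = 0.000102 < 10^{-3}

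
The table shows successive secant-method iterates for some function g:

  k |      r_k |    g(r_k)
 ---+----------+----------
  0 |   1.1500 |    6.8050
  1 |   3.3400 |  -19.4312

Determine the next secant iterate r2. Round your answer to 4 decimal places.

1.7180

r2 = 3.3400 − (-19.4312)·(3.3400 − 1.1500) / (-19.4312 − 6.8050)
   = 3.3400 − (-42.554328)/(-26.236200) = 1.718030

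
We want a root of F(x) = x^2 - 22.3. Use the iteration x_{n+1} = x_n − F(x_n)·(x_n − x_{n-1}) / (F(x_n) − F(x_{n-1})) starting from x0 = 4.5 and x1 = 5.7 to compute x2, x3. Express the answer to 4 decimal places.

F(4.5) = -2.050000, F(5.7) = 10.190000
x2 = 5.700000 − 10.190000·(5.700000 − 4.500000) / (10.190000 − (-2.050000)) = 5.700000 − (12.228000)/(12.240000) = 4.700980
F(4.700980) = -0.200783
x3 = 4.700980 − (-0.200783)·(4.700980 − 5.700000) / (-0.200783 − 10.190000) = 4.700980 − (0.200587)/(-10.390783) = 4.720285

4.7010, 4.7203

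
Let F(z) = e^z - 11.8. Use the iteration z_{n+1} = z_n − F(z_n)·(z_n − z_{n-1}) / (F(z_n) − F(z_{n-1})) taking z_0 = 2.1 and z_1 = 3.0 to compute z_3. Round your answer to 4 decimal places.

2.4451

F(2.1) = -3.633830, F(3.0) = 8.285537
z_2 = 3.000000 − 8.285537·(3.000000 − 2.100000) / (8.285537 − (-3.633830)) = 3.000000 − (7.456983)/(11.919367) = 2.374381
F(2.374381) = -1.055640
z_3 = 2.374381 − (-1.055640)·(2.374381 − 3.000000) / (-1.055640 − 8.285537) = 2.374381 − (0.660429)/(-9.341177) = 2.445082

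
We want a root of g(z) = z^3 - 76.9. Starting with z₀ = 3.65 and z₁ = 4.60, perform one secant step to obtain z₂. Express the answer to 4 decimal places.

g(3.65) = -28.272875, g(4.60) = 20.436000
z₂ = 4.600000 − 20.436000·(4.600000 − 3.650000) / (20.436000 − (-28.272875)) = 4.600000 − (19.414200)/(48.708875) = 4.201424

4.2014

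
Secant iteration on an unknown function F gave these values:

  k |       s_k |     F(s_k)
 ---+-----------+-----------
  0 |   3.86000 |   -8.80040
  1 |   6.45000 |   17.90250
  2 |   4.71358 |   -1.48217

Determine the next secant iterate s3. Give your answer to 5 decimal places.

4.84635

s3 = 4.71358 − (-1.48217)·(4.71358 − 6.45000) / (-1.48217 − 17.90250)
   = 4.71358 − (2.5736696)/(-19.3846700) = 4.8463483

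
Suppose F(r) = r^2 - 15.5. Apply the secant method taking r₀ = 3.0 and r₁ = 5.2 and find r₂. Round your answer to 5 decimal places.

F(3.0) = -6.5000000, F(5.2) = 11.5400000
r₂ = 5.2000000 − 11.5400000·(5.2000000 − 3.0000000) / (11.5400000 − (-6.5000000)) = 5.2000000 − (25.3880000)/(18.0400000) = 3.7926829

3.79268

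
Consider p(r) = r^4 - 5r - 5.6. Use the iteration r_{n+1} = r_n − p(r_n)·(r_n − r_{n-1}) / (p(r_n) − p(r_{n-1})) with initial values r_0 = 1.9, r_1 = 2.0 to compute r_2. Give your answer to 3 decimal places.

p(1.9) = -2.06790, p(2.0) = 0.40000
r_2 = 2.00000 − 0.40000·(2.00000 − 1.90000) / (0.40000 − (-2.06790)) = 2.00000 − (0.04000)/(2.46790) = 1.98379

1.984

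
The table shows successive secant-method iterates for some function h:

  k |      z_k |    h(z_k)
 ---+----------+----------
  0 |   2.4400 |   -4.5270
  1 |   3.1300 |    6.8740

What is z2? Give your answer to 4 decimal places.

2.7140

z2 = 3.1300 − 6.8740·(3.1300 − 2.4400) / (6.8740 − (-4.5270))
   = 3.1300 − (4.743060)/(11.401000) = 2.713979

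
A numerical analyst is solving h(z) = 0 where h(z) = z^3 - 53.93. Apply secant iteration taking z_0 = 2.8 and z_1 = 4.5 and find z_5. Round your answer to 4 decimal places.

3.7781

h(2.8) = -31.978000, h(4.5) = 37.195000
z_2 = 4.500000 − 37.195000·(4.500000 − 2.800000) / (37.195000 − (-31.978000)) = 4.500000 − (63.231500)/(69.173000) = 3.585893
h(3.585893) = -7.820321
z_3 = 3.585893 − (-7.820321)·(3.585893 − 4.500000) / (-7.820321 − 37.195000) = 3.585893 − (7.148607)/(-45.015321) = 3.744697
h(3.744697) = -1.419020
z_4 = 3.744697 − (-1.419020)·(3.744697 − 3.585893) / (-1.419020 − (-7.820321)) = 3.744697 − (-0.225346)/(6.401300) = 3.779900
h(3.779900) = 0.075881
z_5 = 3.779900 − 0.075881·(3.779900 − 3.744697) / (0.075881 − (-1.419020)) = 3.779900 − (0.002671)/(1.494901) = 3.778113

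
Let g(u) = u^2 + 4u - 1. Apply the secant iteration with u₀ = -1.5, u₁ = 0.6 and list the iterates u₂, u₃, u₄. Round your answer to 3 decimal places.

0.032, 0.220, 0.237

g(-1.5) = -4.75000, g(0.6) = 1.76000
u₂ = 0.60000 − 1.76000·(0.60000 − (-1.50000)) / (1.76000 − (-4.75000)) = 0.60000 − (3.69600)/(6.51000) = 0.03226
g(0.03226) = -0.86993
u₃ = 0.03226 − (-0.86993)·(0.03226 − 0.60000) / (-0.86993 − 1.76000) = 0.03226 − (0.49389)/(-2.62993) = 0.22006
g(0.22006) = -0.07135
u₄ = 0.22006 − (-0.07135)·(0.22006 − 0.03226) / (-0.07135 − (-0.86993)) = 0.22006 − (-0.01340)/(0.79857) = 0.23684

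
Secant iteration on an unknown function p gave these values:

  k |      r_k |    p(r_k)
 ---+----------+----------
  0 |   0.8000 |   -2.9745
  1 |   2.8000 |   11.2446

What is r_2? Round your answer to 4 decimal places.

1.2184

r_2 = 2.8000 − 11.2446·(2.8000 − 0.8000) / (11.2446 − (-2.9745))
   = 2.8000 − (22.489200)/(14.219100) = 1.218381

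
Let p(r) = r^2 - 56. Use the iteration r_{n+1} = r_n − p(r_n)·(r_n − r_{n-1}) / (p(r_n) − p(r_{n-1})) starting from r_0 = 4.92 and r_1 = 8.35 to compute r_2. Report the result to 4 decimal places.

7.3159

p(4.92) = -31.793600, p(8.35) = 13.722500
r_2 = 8.350000 − 13.722500·(8.350000 − 4.920000) / (13.722500 − (-31.793600)) = 8.350000 − (47.068175)/(45.516100) = 7.315901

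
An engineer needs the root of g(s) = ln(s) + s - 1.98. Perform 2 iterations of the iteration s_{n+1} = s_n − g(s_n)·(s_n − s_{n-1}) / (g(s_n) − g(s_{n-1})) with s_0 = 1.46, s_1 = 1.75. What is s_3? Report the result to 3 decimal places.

1.545

g(1.46) = -0.14156, g(1.75) = 0.32962
s_2 = 1.75000 − 0.32962·(1.75000 − 1.46000) / (0.32962 − (-0.14156)) = 1.75000 − (0.09559)/(0.47118) = 1.54713
g(1.54713) = 0.00353
s_3 = 1.54713 − 0.00353·(1.54713 − 1.75000) / (0.00353 − 0.32962) = 1.54713 − (-0.00072)/(-0.32609) = 1.54493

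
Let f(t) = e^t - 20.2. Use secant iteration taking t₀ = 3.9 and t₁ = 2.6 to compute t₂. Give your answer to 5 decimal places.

2.84367

f(3.9) = 29.2024491, f(2.6) = -6.7362620
t₂ = 2.6000000 − (-6.7362620)·(2.6000000 − 3.9000000) / (-6.7362620 − 29.2024491) = 2.6000000 − (8.7571406)/(-35.9387111) = 2.8436687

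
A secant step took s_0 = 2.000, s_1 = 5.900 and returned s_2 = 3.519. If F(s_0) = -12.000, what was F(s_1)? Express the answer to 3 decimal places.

The secant line through (2.000, -12.000) and (5.900, F(s_1)) crosses zero at s_2 = 3.519.
So (2.000, -12.000), (5.900, F(s_1)), (3.519, 0) are collinear:
F(s_1) = -12.000 · (5.900 − 3.519) / (2.000 − 3.519) = -12.000 · (2.38100)/(-1.51900) = 18.80974

18.810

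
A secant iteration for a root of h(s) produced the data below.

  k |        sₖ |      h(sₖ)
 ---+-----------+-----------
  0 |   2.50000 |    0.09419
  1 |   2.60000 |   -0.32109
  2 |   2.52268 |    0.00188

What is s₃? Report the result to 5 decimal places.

s₃ = 2.52268 − 0.00188·(2.52268 − 2.60000) / (0.00188 − (-0.32109))
   = 2.52268 − (-0.0001454)/(0.3229700) = 2.5231301

2.52313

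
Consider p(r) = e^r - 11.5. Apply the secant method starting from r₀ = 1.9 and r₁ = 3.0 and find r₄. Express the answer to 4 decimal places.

2.4452

p(1.9) = -4.814106, p(3.0) = 8.585537
r₂ = 3.000000 − 8.585537·(3.000000 − 1.900000) / (8.585537 − (-4.814106)) = 3.000000 − (9.444091)/(13.399642) = 2.295198
p(2.295198) = -1.573596
r₃ = 2.295198 − (-1.573596)·(2.295198 − 3.000000) / (-1.573596 − 8.585537) = 2.295198 − (1.109073)/(-10.159133) = 2.404368
p(2.404368) = -0.428565
r₄ = 2.404368 − (-0.428565)·(2.404368 − 2.295198) / (-0.428565 − (-1.573596)) = 2.404368 − (-0.046786)/(1.145030) = 2.445229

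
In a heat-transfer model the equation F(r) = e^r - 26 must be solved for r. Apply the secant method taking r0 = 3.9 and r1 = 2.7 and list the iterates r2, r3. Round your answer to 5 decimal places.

F(3.9) = 23.4024491, F(2.7) = -11.1202683
r2 = 2.7000000 − (-11.1202683)·(2.7000000 − 3.9000000) / (-11.1202683 − 23.4024491) = 2.7000000 − (13.3443219)/(-34.5227174) = 3.0865374
F(3.0865374) = -4.0988879
r3 = 3.0865374 − (-4.0988879)·(3.0865374 − 2.7000000) / (-4.0988879 − (-11.1202683)) = 3.0865374 − (-1.5843735)/(7.0213803) = 3.3121873

3.08654, 3.31219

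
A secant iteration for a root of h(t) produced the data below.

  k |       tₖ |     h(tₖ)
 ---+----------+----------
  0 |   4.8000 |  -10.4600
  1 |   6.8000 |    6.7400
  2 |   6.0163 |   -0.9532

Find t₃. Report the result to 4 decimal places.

t₃ = 6.0163 − (-0.9532)·(6.0163 − 6.8000) / (-0.9532 − 6.7400)
   = 6.0163 − (0.747023)/(-7.693200) = 6.113402

6.1134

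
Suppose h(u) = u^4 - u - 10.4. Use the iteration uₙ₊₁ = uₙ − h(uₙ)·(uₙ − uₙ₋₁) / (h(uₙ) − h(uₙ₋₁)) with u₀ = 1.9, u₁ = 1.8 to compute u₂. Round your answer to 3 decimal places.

h(1.9) = 0.73210, h(1.8) = -1.70240
u₂ = 1.80000 − (-1.70240)·(1.80000 − 1.90000) / (-1.70240 − 0.73210) = 1.80000 − (0.17024)/(-2.43450) = 1.86993

1.870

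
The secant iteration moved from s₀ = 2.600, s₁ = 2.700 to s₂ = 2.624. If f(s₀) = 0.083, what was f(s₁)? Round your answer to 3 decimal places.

The secant line through (2.600, 0.083) and (2.700, f(s₁)) crosses zero at s₂ = 2.624.
So (2.600, 0.083), (2.700, f(s₁)), (2.624, 0) are collinear:
f(s₁) = 0.083 · (2.700 − 2.624) / (2.600 − 2.624) = 0.083 · (0.07600)/(-0.02400) = -0.26283

-0.263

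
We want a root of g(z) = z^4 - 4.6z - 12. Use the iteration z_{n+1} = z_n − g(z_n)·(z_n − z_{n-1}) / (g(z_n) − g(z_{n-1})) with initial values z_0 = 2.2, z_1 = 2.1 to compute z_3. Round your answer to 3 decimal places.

g(2.2) = 1.30560, g(2.1) = -2.21190
z_2 = 2.10000 − (-2.21190)·(2.10000 − 2.20000) / (-2.21190 − 1.30560) = 2.10000 − (0.22119)/(-3.51750) = 2.16288
g(2.16288) = -0.06500
z_3 = 2.16288 − (-0.06500)·(2.16288 − 2.10000) / (-0.06500 − (-2.21190)) = 2.16288 − (-0.00409)/(2.14690) = 2.16479

2.165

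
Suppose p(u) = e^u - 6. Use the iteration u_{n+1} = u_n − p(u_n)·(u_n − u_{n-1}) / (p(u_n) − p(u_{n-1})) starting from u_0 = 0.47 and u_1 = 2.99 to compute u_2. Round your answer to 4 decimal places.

1.0764

p(0.47) = -4.400006, p(2.99) = 13.885682
u_2 = 2.990000 − 13.885682·(2.990000 − 0.470000) / (13.885682 − (-4.400006)) = 2.990000 − (34.991920)/(18.285688) = 1.076377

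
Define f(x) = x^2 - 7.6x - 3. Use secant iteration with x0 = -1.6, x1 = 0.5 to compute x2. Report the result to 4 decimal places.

-0.2529

f(-1.6) = 11.720000, f(0.5) = -6.550000
x2 = 0.500000 − (-6.550000)·(0.500000 − (-1.600000)) / (-6.550000 − 11.720000) = 0.500000 − (-13.755000)/(-18.270000) = -0.252874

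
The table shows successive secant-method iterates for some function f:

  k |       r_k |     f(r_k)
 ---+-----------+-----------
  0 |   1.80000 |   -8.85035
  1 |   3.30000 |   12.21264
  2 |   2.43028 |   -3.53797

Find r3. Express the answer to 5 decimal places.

2.62564

r3 = 2.43028 − (-3.53797)·(2.43028 − 3.30000) / (-3.53797 − 12.21264)
   = 2.43028 − (3.0770433)/(-15.7506100) = 2.6256403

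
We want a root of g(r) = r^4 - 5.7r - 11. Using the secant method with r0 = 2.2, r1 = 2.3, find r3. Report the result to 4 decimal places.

g(2.2) = -0.114400, g(2.3) = 3.874100
r2 = 2.300000 − 3.874100·(2.300000 − 2.200000) / (3.874100 − (-0.114400)) = 2.300000 − (0.387410)/(3.988500) = 2.202868
g(2.202868) = -0.008346
r3 = 2.202868 − (-0.008346)·(2.202868 − 2.300000) / (-0.008346 − 3.874100) = 2.202868 − (0.000811)/(-3.882446) = 2.203077

2.2031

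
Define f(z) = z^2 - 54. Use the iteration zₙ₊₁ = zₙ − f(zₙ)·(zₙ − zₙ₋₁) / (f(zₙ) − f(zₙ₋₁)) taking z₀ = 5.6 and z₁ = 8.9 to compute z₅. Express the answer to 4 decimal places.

7.3485

f(5.6) = -22.640000, f(8.9) = 25.210000
z₂ = 8.900000 − 25.210000·(8.900000 − 5.600000) / (25.210000 − (-22.640000)) = 8.900000 − (83.193000)/(47.850000) = 7.161379
f(7.161379) = -2.714646
z₃ = 7.161379 − (-2.714646)·(7.161379 − 8.900000) / (-2.714646 − 25.210000) = 7.161379 − (4.719740)/(-27.924646) = 7.330396
f(7.330396) = -0.265290
z₄ = 7.330396 − (-0.265290)·(7.330396 − 7.161379) / (-0.265290 − (-2.714646)) = 7.330396 − (-0.044838)/(2.449357) = 7.348703
f(7.348703) = 0.003429
z₅ = 7.348703 − 0.003429·(7.348703 − 7.330396) / (0.003429 − (-0.265290)) = 7.348703 − (0.000063)/(0.268719) = 7.348469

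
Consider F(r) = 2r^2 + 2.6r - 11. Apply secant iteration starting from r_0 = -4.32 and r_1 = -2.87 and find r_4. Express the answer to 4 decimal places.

-3.0836

F(-4.32) = 15.092800, F(-2.87) = -1.988200
r_2 = -2.870000 − (-1.988200)·(-2.870000 − (-4.320000)) / (-1.988200 − 15.092800) = -2.870000 − (-2.882890)/(-17.081000) = -3.038778
F(-3.038778) = -0.432483
r_3 = -3.038778 − (-0.432483)·(-3.038778 − (-2.870000)) / (-0.432483 − (-1.988200)) = -3.038778 − (0.072993)/(1.555717) = -3.085697
F(-3.085697) = 0.020241
r_4 = -3.085697 − 0.020241·(-3.085697 − (-3.038778)) / (0.020241 − (-0.432483)) = -3.085697 − (-0.000950)/(0.452724) = -3.083599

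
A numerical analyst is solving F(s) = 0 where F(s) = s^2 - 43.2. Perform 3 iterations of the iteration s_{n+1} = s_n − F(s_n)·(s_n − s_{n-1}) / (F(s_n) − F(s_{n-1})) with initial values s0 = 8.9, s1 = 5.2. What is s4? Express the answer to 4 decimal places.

F(8.9) = 36.010000, F(5.2) = -16.160000
s2 = 5.200000 − (-16.160000)·(5.200000 − 8.900000) / (-16.160000 − 36.010000) = 5.200000 − (59.792000)/(-52.170000) = 6.346099
F(6.346099) = -2.927024
s3 = 6.346099 − (-2.927024)·(6.346099 − 5.200000) / (-2.927024 − (-16.160000)) = 6.346099 − (-3.354660)/(13.232976) = 6.599607
F(6.599607) = 0.354811
s4 = 6.599607 − 0.354811·(6.599607 − 6.346099) / (0.354811 − (-2.927024)) = 6.599607 − (0.089947)/(3.281835) = 6.572199

6.5722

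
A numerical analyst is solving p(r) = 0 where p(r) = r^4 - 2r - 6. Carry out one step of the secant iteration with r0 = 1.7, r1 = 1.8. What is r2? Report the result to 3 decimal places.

1.754

p(1.7) = -1.04790, p(1.8) = 0.89760
r2 = 1.80000 − 0.89760·(1.80000 − 1.70000) / (0.89760 − (-1.04790)) = 1.80000 − (0.08976)/(1.94550) = 1.75386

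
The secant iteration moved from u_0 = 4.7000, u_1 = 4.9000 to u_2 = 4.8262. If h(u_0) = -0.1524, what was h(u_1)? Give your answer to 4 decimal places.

0.0891

The secant line through (4.7000, -0.1524) and (4.9000, h(u_1)) crosses zero at u_2 = 4.8262.
So (4.7000, -0.1524), (4.9000, h(u_1)), (4.8262, 0) are collinear:
h(u_1) = -0.1524 · (4.9000 − 4.8262) / (4.7000 − 4.8262) = -0.1524 · (0.073800)/(-0.126200) = 0.089121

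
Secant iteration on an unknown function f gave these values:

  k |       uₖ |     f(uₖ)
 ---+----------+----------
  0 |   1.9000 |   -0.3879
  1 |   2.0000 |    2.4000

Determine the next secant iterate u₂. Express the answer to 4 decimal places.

u₂ = 2.0000 − 2.4000·(2.0000 − 1.9000) / (2.4000 − (-0.3879))
   = 2.0000 − (0.240000)/(2.787900) = 1.913914

1.9139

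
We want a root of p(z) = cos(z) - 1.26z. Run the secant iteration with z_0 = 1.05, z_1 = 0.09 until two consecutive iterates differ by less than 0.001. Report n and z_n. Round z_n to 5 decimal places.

n = 5, z_n = 0.63768

p(1.05) = -0.8254290, p(0.09) = 0.8825527
z_2 = 0.0900000 − 0.8825527·(-0.9600000)/(1.7079817) = 0.5860537;  |Δ| = 0.4960537
p(0.5860537) = 0.0947021
z_3 = 0.5860537 − 0.0947021·(0.4960537)/(-0.7878506) = 0.6456809;  |Δ| = 0.0596272
p(0.6456809) = -0.0148677
z_4 = 0.6456809 − (-0.0148677)·(0.0596272)/(-0.1095698) = 0.6375900;  |Δ| = 0.0080909
p(0.6375900) = 0.0001693
z_5 = 0.6375900 − 0.0001693·(-0.0080909)/(0.0150370) = 0.6376811;  |Δ| = 0.0000911
|z_5 − z_4| = 0.0000911 < 0.001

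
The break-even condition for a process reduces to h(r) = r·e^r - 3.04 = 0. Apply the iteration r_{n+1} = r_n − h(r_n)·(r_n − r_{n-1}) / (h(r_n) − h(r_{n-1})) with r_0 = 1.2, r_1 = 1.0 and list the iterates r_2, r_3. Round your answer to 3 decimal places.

1.051, 1.057

h(1.2) = 0.94414, h(1.0) = -0.32172
r_2 = 1.00000 − (-0.32172)·(1.00000 − 1.20000) / (-0.32172 − 0.94414) = 1.00000 − (0.06434)/(-1.26586) = 1.05083
h(1.05083) = -0.03460
r_3 = 1.05083 − (-0.03460)·(1.05083 − 1.00000) / (-0.03460 − (-0.32172)) = 1.05083 − (-0.00176)/(0.28712) = 1.05696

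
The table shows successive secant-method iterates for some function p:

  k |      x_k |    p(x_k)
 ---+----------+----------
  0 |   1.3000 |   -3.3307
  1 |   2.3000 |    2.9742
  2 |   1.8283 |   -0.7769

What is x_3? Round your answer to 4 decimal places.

x_3 = 1.8283 − (-0.7769)·(1.8283 − 2.3000) / (-0.7769 − 2.9742)
   = 1.8283 − (0.366464)/(-3.751100) = 1.925995

1.9260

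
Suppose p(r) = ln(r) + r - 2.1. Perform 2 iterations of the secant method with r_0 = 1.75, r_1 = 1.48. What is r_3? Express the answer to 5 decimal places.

p(1.75) = 0.2096158, p(1.48) = -0.2279579
r_2 = 1.4800000 − (-0.2279579)·(1.4800000 − 1.7500000) / (-0.2279579 − 0.2096158) = 1.4800000 − (0.0615486)/(-0.4375737) = 1.6206589
p(1.6206589) = 0.0034917
r_3 = 1.6206589 − 0.0034917·(1.6206589 − 1.4800000) / (0.0034917 − (-0.2279579)) = 1.6206589 − (0.0004911)/(0.2314496) = 1.6185369

1.61854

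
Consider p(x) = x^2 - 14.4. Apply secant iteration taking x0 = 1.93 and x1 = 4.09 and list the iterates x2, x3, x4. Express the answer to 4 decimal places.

p(1.93) = -10.675100, p(4.09) = 2.328100
x2 = 4.090000 − 2.328100·(4.090000 − 1.930000) / (2.328100 − (-10.675100)) = 4.090000 − (5.028696)/(13.003200) = 3.703272
p(3.703272) = -0.685773
x3 = 3.703272 − (-0.685773)·(3.703272 − 4.090000) / (-0.685773 − 2.328100) = 3.703272 − (0.265207)/(-3.013873) = 3.791268
p(3.791268) = -0.026287
x4 = 3.791268 − (-0.026287)·(3.791268 − 3.703272) / (-0.026287 − (-0.685773)) = 3.791268 − (-0.002313)/(0.659486) = 3.794775

3.7033, 3.7913, 3.7948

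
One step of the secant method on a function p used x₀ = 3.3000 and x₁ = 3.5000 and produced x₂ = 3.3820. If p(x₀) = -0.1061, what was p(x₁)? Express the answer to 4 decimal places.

The secant line through (3.3000, -0.1061) and (3.5000, p(x₁)) crosses zero at x₂ = 3.3820.
So (3.3000, -0.1061), (3.5000, p(x₁)), (3.3820, 0) are collinear:
p(x₁) = -0.1061 · (3.5000 − 3.3820) / (3.3000 − 3.3820) = -0.1061 · (0.118000)/(-0.082000) = 0.152680

0.1527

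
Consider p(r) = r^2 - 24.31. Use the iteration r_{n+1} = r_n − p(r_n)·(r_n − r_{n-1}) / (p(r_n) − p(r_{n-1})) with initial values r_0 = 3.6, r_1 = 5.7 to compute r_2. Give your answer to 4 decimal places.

4.8204

p(3.6) = -11.350000, p(5.7) = 8.180000
r_2 = 5.700000 − 8.180000·(5.700000 − 3.600000) / (8.180000 − (-11.350000)) = 5.700000 − (17.178000)/(19.530000) = 4.820430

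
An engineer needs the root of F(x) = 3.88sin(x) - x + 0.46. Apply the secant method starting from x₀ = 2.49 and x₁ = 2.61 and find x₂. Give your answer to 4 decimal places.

F(2.49) = 0.323040, F(2.61) = -0.183201
x₂ = 2.610000 − (-0.183201)·(2.610000 − 2.490000) / (-0.183201 − 0.323040) = 2.610000 − (-0.021984)/(-0.506241) = 2.566574

2.5666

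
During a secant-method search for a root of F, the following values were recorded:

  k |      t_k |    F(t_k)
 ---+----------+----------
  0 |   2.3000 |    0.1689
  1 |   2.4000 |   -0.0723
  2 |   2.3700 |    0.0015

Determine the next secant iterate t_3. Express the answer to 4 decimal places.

2.3706

t_3 = 2.3700 − 0.0015·(2.3700 − 2.4000) / (0.0015 − (-0.0723))
   = 2.3700 − (-0.000045)/(0.073800) = 2.370610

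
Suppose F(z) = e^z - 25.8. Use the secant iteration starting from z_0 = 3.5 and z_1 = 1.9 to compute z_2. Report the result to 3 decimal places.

F(3.5) = 7.31545, F(1.9) = -19.11411
z_2 = 1.90000 − (-19.11411)·(1.90000 − 3.50000) / (-19.11411 − 7.31545) = 1.90000 − (30.58257)/(-26.42956) = 3.05714

3.057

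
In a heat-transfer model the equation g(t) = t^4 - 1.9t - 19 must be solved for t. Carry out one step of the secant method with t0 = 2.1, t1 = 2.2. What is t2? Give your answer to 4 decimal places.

g(2.1) = -3.541900, g(2.2) = 0.245600
t2 = 2.200000 − 0.245600·(2.200000 − 2.100000) / (0.245600 − (-3.541900)) = 2.200000 − (0.024560)/(3.787500) = 2.193516

2.1935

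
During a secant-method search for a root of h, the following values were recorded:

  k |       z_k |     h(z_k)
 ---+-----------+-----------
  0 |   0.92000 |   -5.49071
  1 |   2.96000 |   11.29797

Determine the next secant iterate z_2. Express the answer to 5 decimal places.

z_2 = 2.96000 − 11.29797·(2.96000 − 0.92000) / (11.29797 − (-5.49071))
   = 2.96000 − (23.0478588)/(16.7886800) = 1.5871786

1.58718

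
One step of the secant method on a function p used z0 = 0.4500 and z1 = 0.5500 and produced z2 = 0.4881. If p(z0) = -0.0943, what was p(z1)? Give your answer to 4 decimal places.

The secant line through (0.4500, -0.0943) and (0.5500, p(z1)) crosses zero at z2 = 0.4881.
So (0.4500, -0.0943), (0.5500, p(z1)), (0.4881, 0) are collinear:
p(z1) = -0.0943 · (0.5500 − 0.4881) / (0.4500 − 0.4881) = -0.0943 · (0.061900)/(-0.038100) = 0.153207

0.1532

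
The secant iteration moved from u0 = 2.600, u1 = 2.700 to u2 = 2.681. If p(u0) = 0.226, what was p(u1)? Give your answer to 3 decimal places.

-0.053

The secant line through (2.600, 0.226) and (2.700, p(u1)) crosses zero at u2 = 2.681.
So (2.600, 0.226), (2.700, p(u1)), (2.681, 0) are collinear:
p(u1) = 0.226 · (2.700 − 2.681) / (2.600 − 2.681) = 0.226 · (0.01900)/(-0.08100) = -0.05301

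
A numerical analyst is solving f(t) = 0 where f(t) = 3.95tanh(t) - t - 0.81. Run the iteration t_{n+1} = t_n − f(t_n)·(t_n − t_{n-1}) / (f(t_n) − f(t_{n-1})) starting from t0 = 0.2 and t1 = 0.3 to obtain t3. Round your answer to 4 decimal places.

f(0.2) = -0.230367, f(0.3) = 0.040685
t2 = 0.300000 − 0.040685·(0.300000 − 0.200000) / (0.040685 − (-0.230367)) = 0.300000 − (0.004068)/(0.271052) = 0.284990
f(0.284990) = 0.001203
t3 = 0.284990 − 0.001203·(0.284990 − 0.300000) / (0.001203 − 0.040685) = 0.284990 − (-0.000018)/(-0.039482) = 0.284533

0.2845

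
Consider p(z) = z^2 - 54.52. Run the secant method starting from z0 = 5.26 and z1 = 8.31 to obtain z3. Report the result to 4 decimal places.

p(5.26) = -26.852400, p(8.31) = 14.536100
z2 = 8.310000 − 14.536100·(8.310000 − 5.260000) / (14.536100 − (-26.852400)) = 8.310000 − (44.335105)/(41.388500) = 7.238806
p(7.238806) = -2.119685
z3 = 7.238806 − (-2.119685)·(7.238806 − 8.310000) / (-2.119685 − 14.536100) = 7.238806 − (2.270593)/(-16.655785) = 7.375131

7.3751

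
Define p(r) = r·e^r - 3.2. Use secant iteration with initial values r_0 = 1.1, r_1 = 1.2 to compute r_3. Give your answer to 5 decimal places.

p(1.1) = 0.1045826, p(1.2) = 0.7841403
r_2 = 1.2000000 − 0.7841403·(1.2000000 − 1.1000000) / (0.7841403 − 0.1045826) = 1.2000000 − (0.0784140)/(0.6795577) = 1.0846102
p(1.0846102) = 0.0085876
r_3 = 1.0846102 − 0.0085876·(1.0846102 − 1.2000000) / (0.0085876 − 0.7841403) = 1.0846102 − (-0.0009909)/(-0.7755527) = 1.0833325

1.08333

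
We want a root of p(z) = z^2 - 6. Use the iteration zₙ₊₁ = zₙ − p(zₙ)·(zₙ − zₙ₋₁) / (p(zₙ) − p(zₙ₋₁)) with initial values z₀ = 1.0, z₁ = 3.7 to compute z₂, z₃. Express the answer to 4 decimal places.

2.0638, 2.3658

p(1.0) = -5.000000, p(3.7) = 7.690000
z₂ = 3.700000 − 7.690000·(3.700000 − 1.000000) / (7.690000 − (-5.000000)) = 3.700000 − (20.763000)/(12.690000) = 2.063830
p(2.063830) = -1.740607
z₃ = 2.063830 − (-1.740607)·(2.063830 − 3.700000) / (-1.740607 − 7.690000) = 2.063830 − (2.847929)/(-9.430607) = 2.365818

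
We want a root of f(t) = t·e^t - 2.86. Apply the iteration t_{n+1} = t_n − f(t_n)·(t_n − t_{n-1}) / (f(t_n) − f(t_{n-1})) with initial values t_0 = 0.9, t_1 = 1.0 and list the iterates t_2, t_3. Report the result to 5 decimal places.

f(0.9) = -0.6463572, f(1.0) = -0.1417182
t_2 = 1.0000000 − (-0.1417182)·(1.0000000 − 0.9000000) / (-0.1417182 − (-0.6463572)) = 1.0000000 − (-0.0141718)/(0.5046390) = 1.0280831
f(1.0280831) = 0.0142135
t_3 = 1.0280831 − 0.0142135·(1.0280831 − 1.0000000) / (0.0142135 − (-0.1417182)) = 1.0280831 − (0.0003992)/(0.1559316) = 1.0255233

1.02808, 1.02552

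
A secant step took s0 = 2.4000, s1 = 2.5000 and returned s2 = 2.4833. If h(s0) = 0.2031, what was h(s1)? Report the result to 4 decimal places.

-0.0407

The secant line through (2.4000, 0.2031) and (2.5000, h(s1)) crosses zero at s2 = 2.4833.
So (2.4000, 0.2031), (2.5000, h(s1)), (2.4833, 0) are collinear:
h(s1) = 0.2031 · (2.5000 − 2.4833) / (2.4000 − 2.4833) = 0.2031 · (0.016700)/(-0.083300) = -0.040718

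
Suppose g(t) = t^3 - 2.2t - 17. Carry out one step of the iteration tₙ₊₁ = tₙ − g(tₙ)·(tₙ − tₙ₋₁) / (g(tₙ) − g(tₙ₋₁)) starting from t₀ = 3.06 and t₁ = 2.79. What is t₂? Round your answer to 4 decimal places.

2.8505

g(3.06) = 4.920616, g(2.79) = -1.420361
t₂ = 2.790000 − (-1.420361)·(2.790000 − 3.060000) / (-1.420361 − 4.920616) = 2.790000 − (0.383497)/(-6.340977) = 2.850479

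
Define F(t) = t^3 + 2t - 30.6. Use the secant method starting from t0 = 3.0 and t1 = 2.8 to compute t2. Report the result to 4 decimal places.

2.9119

F(3.0) = 2.400000, F(2.8) = -3.048000
t2 = 2.800000 − (-3.048000)·(2.800000 − 3.000000) / (-3.048000 − 2.400000) = 2.800000 − (0.609600)/(-5.448000) = 2.911894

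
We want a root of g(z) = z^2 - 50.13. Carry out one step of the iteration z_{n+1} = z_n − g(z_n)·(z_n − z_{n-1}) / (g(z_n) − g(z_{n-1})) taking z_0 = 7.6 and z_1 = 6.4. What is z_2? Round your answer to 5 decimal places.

7.05500

g(7.6) = 7.6300000, g(6.4) = -9.1700000
z_2 = 6.4000000 − (-9.1700000)·(6.4000000 − 7.6000000) / (-9.1700000 − 7.6300000) = 6.4000000 − (11.0040000)/(-16.8000000) = 7.0550000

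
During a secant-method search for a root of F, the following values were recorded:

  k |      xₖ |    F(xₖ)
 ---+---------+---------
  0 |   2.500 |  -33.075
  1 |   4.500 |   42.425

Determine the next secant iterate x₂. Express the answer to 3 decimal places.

3.376

x₂ = 4.500 − 42.425·(4.500 − 2.500) / (42.425 − (-33.075))
   = 4.500 − (84.85000)/(75.50000) = 3.37616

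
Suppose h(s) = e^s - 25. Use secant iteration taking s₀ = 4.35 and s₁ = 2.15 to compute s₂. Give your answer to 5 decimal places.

h(4.35) = 52.4784629, h(2.15) = -16.4151416
s₂ = 2.1500000 − (-16.4151416)·(2.1500000 − 4.3500000) / (-16.4151416 − 52.4784629) = 2.1500000 − (36.1133115)/(-68.8936045) = 2.6741896

2.67419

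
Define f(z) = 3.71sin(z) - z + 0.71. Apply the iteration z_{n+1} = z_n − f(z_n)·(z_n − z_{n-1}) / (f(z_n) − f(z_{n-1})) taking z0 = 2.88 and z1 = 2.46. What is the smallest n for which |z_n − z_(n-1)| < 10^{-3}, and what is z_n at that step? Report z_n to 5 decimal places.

n = 4, z_n = 2.60538

f(2.88) = -1.2105222, f(2.46) = 0.5874136
z2 = 2.4600000 − 0.5874136·(-0.4200000)/(1.7979359) = 2.5972205;  |Δ| = 0.1372205
f(2.5972205) = 0.0341182
z3 = 2.5972205 − 0.0341182·(0.1372205)/(-0.5532954) = 2.6056821;  |Δ| = 0.0084615
f(2.6056821) = -0.0012663
z4 = 2.6056821 − (-0.0012663)·(0.0084615)/(-0.0353846) = 2.6053792;  |Δ| = 0.0003028
|z4 − z3| = 0.0003028 < 10^{-3}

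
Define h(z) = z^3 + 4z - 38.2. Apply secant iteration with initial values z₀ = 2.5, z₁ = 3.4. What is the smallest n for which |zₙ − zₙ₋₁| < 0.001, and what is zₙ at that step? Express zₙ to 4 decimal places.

h(2.5) = -12.575000, h(3.4) = 14.704000
z₂ = 3.400000 − 14.704000·(0.900000)/(27.279000) = 2.914880;  |Δ| = 0.485120
h(2.914880) = -1.774140
z₃ = 2.914880 − (-1.774140)·(-0.485120)/(-16.478140) = 2.967111;  |Δ| = 0.052231
h(2.967111) = -0.209869
z₄ = 2.967111 − (-0.209869)·(0.052231)/(1.564272) = 2.974118;  |Δ| = 0.007008
h(2.974118) = 0.003676
z₅ = 2.974118 − 0.003676·(0.007008)/(0.213545) = 2.973998;  |Δ| = 0.000121
|z₅ − z₄| = 0.000121 < 0.001

n = 5, zₙ = 2.9740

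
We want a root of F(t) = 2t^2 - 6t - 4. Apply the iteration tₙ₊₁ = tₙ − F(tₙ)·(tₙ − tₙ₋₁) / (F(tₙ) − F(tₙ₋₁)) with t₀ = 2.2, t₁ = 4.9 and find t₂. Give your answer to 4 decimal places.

F(2.2) = -7.520000, F(4.9) = 14.620000
t₂ = 4.900000 − 14.620000·(4.900000 − 2.200000) / (14.620000 − (-7.520000)) = 4.900000 − (39.474000)/(22.140000) = 3.117073

3.1171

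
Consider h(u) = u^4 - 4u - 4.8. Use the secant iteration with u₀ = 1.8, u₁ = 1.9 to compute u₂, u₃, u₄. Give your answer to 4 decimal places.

1.8704, 1.8723, 1.8723

h(1.8) = -1.502400, h(1.9) = 0.632100
u₂ = 1.900000 − 0.632100·(1.900000 − 1.800000) / (0.632100 − (-1.502400)) = 1.900000 − (0.063210)/(2.134500) = 1.870387
h(1.870387) = -0.043123
u₃ = 1.870387 − (-0.043123)·(1.870387 − 1.900000) / (-0.043123 − 0.632100) = 1.870387 − (0.001277)/(-0.675223) = 1.872278
h(1.872278) = -0.001113
u₄ = 1.872278 − (-0.001113)·(1.872278 − 1.870387) / (-0.001113 − (-0.043123)) = 1.872278 − (-0.000002)/(0.042011) = 1.872328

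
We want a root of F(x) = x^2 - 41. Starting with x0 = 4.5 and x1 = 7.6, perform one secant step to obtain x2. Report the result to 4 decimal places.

6.2149

F(4.5) = -20.750000, F(7.6) = 16.760000
x2 = 7.600000 − 16.760000·(7.600000 − 4.500000) / (16.760000 − (-20.750000)) = 7.600000 − (51.956000)/(37.510000) = 6.214876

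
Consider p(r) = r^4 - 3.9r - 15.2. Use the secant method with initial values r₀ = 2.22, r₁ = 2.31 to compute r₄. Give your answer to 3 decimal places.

p(2.22) = 0.43113, p(2.31) = 4.26496
r₂ = 2.31000 − 4.26496·(2.31000 − 2.22000) / (4.26496 − 0.43113) = 2.31000 − (0.38385)/(3.83384) = 2.20988
p(2.20988) = 0.03069
r₃ = 2.20988 − 0.03069·(2.20988 − 2.31000) / (0.03069 − 4.26496) = 2.20988 − (-0.00307)/(-4.23427) = 2.20915
p(2.20915) = 0.00221
r₄ = 2.20915 − 0.00221·(2.20915 − 2.20988) / (0.00221 − 0.03069) = 2.20915 − (0.00000)/(-0.02848) = 2.20910

2.209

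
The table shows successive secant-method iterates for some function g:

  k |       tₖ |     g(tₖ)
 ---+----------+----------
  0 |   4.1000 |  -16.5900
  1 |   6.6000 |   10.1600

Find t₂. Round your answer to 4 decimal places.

5.6505

t₂ = 6.6000 − 10.1600·(6.6000 − 4.1000) / (10.1600 − (-16.5900))
   = 6.6000 − (25.400000)/(26.750000) = 5.650467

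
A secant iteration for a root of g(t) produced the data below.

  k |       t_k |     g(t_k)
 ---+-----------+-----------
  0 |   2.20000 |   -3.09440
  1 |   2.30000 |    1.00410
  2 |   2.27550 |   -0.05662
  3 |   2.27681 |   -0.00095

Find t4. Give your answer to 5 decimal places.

t4 = 2.27681 − (-0.00095)·(2.27681 − 2.27550) / (-0.00095 − (-0.05662))
   = 2.27681 − (-0.0000012)/(0.0556700) = 2.2768324

2.27683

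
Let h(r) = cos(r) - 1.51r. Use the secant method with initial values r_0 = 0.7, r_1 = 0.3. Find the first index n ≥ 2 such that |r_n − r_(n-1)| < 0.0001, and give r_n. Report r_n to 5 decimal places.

n = 5, r_n = 0.56081

h(0.7) = -0.2921578, h(0.3) = 0.5023365
r_2 = 0.3000000 − 0.5023365·(-0.4000000)/(0.7944943) = 0.5529088;  |Δ| = 0.2529088
h(0.5529088) = 0.0161082
r_3 = 0.5529088 − 0.0161082·(0.2529088)/(-0.4862282) = 0.5612874;  |Δ| = 0.0083786
h(0.5612874) = -0.0009734
r_4 = 0.5612874 − (-0.0009734)·(0.0083786)/(-0.0170817) = 0.5608099;  |Δ| = 0.0004775
h(0.5608099) = 0.0000016
r_5 = 0.5608099 − 0.0000016·(-0.0004775)/(0.0009750) = 0.5608107;  |Δ| = 0.0000008
|r_5 − r_4| = 0.0000008 < 0.0001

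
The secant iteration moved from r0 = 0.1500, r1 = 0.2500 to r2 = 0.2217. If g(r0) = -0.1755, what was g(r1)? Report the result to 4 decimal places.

0.0693

The secant line through (0.1500, -0.1755) and (0.2500, g(r1)) crosses zero at r2 = 0.2217.
So (0.1500, -0.1755), (0.2500, g(r1)), (0.2217, 0) are collinear:
g(r1) = -0.1755 · (0.2500 − 0.2217) / (0.1500 − 0.2217) = -0.1755 · (0.028300)/(-0.071700) = 0.069270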